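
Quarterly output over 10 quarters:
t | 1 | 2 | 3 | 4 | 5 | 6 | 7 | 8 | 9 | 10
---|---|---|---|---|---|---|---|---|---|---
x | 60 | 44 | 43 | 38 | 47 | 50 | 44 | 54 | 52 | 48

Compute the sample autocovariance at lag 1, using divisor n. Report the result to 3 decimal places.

Mean x̄ = (60 + 44 + 43 + 38 + 47 + 50 + 44 + 54 + 52 + 48)/10 = 48.0000
Σ_{t=1}^{9}(x_t−x̄)(x_{t+1}−x̄) = 22.0000
γ_1 = 22.0000 / 10 = 2.200

2.200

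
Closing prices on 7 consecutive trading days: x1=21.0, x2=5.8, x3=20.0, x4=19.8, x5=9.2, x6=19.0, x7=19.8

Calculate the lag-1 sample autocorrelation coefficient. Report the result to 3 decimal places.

Mean x̄ = (21.0 + 5.8 + 20.0 + 19.8 + 9.2 + 19.0 + 19.8)/7 = 16.3714
Deviations from mean: 4.6286, -10.5714, 3.6286, 3.4286, -7.1714, 2.6286, 3.4286
Numerator Σ_{t=1}^{6}(x_t−x̄)(x_{t+1}−x̄) = -109.2751
Denominator Σ(x_t−x̄)² = 228.1943
r_1 = -109.2751 / 228.1943 = -0.479

-0.479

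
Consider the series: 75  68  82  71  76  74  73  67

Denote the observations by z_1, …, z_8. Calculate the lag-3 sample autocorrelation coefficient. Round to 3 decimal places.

-0.178

Mean z̄ = (75 + 68 + 82 + 71 + 76 + 74 + 73 + 67)/8 = 73.2500
Deviations from mean: 1.7500, -5.2500, 8.7500, -2.2500, 2.7500, 0.7500, -0.2500, -6.2500
Σ(z_t−z̄)(z_{t+3}−z̄) = (-3.9375) + (-14.4375) + (6.5625) + (0.5625) + (-17.1875) = -28.4375
Denominator Σ(z_t−z̄)² = 159.5000
r_3 = -28.4375 / 159.5000 = -0.178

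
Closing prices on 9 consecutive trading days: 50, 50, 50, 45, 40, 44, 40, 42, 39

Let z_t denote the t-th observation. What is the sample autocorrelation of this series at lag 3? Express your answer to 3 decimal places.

-0.079

Mean z̄ = (50 + 50 + 50 + 45 + 40 + 44 + 40 + 42 + 39)/9 = 44.4444
Numerator Σ_{t=1}^{6}(z_t−z̄)(z_{t+3}−z̄) = -13.2593
Denominator Σ(z_t−z̄)² = 168.2222
r_3 = -13.2593 / 168.2222 = -0.079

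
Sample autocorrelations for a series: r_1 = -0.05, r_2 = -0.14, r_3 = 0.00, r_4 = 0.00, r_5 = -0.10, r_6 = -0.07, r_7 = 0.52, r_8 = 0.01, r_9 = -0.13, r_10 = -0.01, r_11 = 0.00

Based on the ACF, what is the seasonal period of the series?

7

The largest autocorrelation is r_7 = 0.52; the remaining lags stay at or below 0.01.
The dominant spike at lag 7 indicates a seasonal period of 7.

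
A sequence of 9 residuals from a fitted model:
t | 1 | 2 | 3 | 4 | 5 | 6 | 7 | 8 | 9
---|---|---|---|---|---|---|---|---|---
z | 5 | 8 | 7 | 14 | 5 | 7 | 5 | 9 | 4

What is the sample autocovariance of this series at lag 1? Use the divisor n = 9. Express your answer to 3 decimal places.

Mean z̄ = (5 + 8 + 7 + 14 + 5 + 7 + 5 + 9 + 4)/9 = 7.1111
Σ_{t=1}^{8}(z_t−z̄)(z_{t+1}−z̄) = -26.6790
γ_1 = -26.6790 / 9 = -2.964

-2.964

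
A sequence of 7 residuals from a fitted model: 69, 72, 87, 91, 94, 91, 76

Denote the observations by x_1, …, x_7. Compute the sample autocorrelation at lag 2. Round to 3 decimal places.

Mean x̄ = (69 + 72 + 87 + 91 + 94 + 91 + 76)/7 = 82.8571
Deviations from mean: -13.8571, -10.8571, 4.1429, 8.1429, 11.1429, 8.1429, -6.8571
Σ(x_t−x̄)(x_{t+2}−x̄) = (-57.4082) + (-88.4082) + (46.1633) + (66.3061) + (-76.4082) = -109.7551
Denominator Σ(x_t−x̄)² = 630.8571
r_2 = -109.7551 / 630.8571 = -0.174

-0.174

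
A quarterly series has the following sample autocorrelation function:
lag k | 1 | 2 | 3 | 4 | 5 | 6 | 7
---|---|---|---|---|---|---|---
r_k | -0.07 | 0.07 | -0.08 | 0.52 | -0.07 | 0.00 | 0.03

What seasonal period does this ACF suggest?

The largest autocorrelation is r_4 = 0.52; the remaining lags stay at or below 0.07.
The dominant spike at lag 4 indicates a seasonal period of 4.

4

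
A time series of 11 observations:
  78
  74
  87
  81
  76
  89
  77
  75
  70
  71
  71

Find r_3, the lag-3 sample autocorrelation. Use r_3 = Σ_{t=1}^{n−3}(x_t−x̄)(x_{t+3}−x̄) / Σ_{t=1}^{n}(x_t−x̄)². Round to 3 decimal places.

0.138

Mean x̄ = (78 + 74 + 87 + 81 + 76 + 89 + 77 + 75 + 70 + 71 + 71)/11 = 77.1818
Numerator Σ_{t=1}^{8}(x_t−x̄)(x_{t+3}−x̄) = 54.5372
Denominator Σ(x_t−x̄)² = 395.6364
r_3 = 54.5372 / 395.6364 = 0.138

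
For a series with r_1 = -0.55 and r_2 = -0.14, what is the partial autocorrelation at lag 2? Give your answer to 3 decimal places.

-0.634

φ_{22} = (r_2 − r_1²) / (1 − r_1²)
r_1² = (-0.55)² = 0.3025
Numerator = -0.14 − 0.3025 = -0.4425; denominator = 1 − 0.3025 = 0.6975
φ_{22} = -0.4425 / 0.6975 = -0.634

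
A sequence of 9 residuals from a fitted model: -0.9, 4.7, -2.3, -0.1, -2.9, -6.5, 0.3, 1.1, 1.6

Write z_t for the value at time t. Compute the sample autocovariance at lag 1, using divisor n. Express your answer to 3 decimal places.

0.111

Mean z̄ = (-0.9 + 4.7 − 2.3 − 0.1 − 2.9 − 6.5 + 0.3 + 1.1 + 1.6)/9 = -0.5556
Σ_{t=1}^{8}(z_t−z̄)(z_{t+1}−z̄) = 0.9947
γ_1 = 0.9947 / 9 = 0.111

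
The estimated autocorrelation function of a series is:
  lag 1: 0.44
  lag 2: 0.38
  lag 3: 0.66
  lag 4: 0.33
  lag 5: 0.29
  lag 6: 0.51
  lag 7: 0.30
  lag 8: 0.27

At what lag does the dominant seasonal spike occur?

The largest autocorrelation is r_3 = 0.66, with a weaker echo at lag 6 (0.51); the remaining lags stay at or below 0.44. The elevated value at lag 1 (0.44), dropping to 0.38 at lag 2, reflects decaying short-term dependence rather than seasonality.
The dominant spike at lag 3 indicates a seasonal period of 3.

3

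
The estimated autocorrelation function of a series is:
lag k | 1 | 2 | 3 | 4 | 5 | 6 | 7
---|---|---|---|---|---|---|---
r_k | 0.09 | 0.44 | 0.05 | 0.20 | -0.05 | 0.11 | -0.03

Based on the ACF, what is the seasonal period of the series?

2

The largest autocorrelation is r_2 = 0.44, with a weaker echo at lag 4 (0.20); the remaining lags stay at or below 0.11.
The dominant spike at lag 2 indicates a seasonal period of 2.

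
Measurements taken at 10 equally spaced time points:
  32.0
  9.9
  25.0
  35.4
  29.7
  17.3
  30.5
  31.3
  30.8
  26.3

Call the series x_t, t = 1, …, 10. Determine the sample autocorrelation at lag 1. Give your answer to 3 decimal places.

Mean x̄ = (32.0 + 9.9 + 25.0 + 35.4 + 29.7 + 17.3 + 30.5 + 31.3 + 30.8 + 26.3)/10 = 26.8200
Numerator Σ_{t=1}^{9}(x_t−x̄)(x_{t+1}−x̄) = -77.9604
Denominator Σ(x_t−x̄)² = 538.6960
r_1 = -77.9604 / 538.6960 = -0.145

-0.145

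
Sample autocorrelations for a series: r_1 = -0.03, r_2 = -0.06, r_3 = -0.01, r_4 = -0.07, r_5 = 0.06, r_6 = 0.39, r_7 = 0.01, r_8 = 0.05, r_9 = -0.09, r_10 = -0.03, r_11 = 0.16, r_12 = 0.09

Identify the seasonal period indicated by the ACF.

6

The largest autocorrelation is r_6 = 0.39; the remaining lags stay at or below 0.16.
The dominant spike at lag 6 indicates a seasonal period of 6.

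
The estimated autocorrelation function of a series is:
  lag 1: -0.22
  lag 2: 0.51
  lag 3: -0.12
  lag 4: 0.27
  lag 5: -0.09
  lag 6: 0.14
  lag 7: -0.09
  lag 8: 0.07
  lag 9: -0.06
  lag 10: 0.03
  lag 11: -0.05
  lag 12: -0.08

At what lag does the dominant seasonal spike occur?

The largest autocorrelation is r_2 = 0.51, with a weaker echo at lag 4 (0.27); the remaining lags stay at or below 0.14.
The dominant spike at lag 2 indicates a seasonal period of 2.

2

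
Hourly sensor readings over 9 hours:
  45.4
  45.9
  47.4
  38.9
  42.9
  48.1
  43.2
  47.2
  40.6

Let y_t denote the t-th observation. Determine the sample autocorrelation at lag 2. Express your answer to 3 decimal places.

Mean ȳ = (45.4 + 45.9 + 47.4 + 38.9 + 42.9 + 48.1 + 43.2 + 47.2 + 40.6)/9 = 44.4000
Σ(y_t−ȳ)(y_{t+2}−ȳ) = (3.0000) + (-8.2500) + (-4.5000) + (-20.3500) + (1.8000) + (10.3600) + (4.5600) = -13.3800
Denominator Σ(y_t−ȳ)² = 82.1600
r_2 = -13.3800 / 82.1600 = -0.163

-0.163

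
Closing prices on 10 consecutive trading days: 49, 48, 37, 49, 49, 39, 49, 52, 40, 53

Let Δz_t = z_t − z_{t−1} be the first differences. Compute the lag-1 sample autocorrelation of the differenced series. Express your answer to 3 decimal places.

-0.483

First differences Δz: -1, -11, 12, 0, -10, 10, 3, -12, 13
Mean of differences = 0.4444
Numerator Σ(Δz_t−Δz̄)(Δz_{t+1}−Δz̄) = -379.6420
Denominator Σ(Δz_t−Δz̄)² = 786.2222
r_1(Δz) = -379.6420 / 786.2222 = -0.483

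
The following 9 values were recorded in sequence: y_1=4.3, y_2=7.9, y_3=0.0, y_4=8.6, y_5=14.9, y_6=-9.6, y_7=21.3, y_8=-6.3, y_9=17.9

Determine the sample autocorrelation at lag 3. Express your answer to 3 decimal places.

-0.165

Mean ȳ = (4.3 + 7.9 + 0.0 + 8.6 + 14.9 − 9.6 + 21.3 − 6.3 + 17.9)/9 = 6.5556
Σ(y_t−ȳ)(y_{t+3}−ȳ) = (-4.6114) + (11.2186) + (105.9086) + (30.1442) + (-107.2725) + (-183.2758) = -147.8881
Denominator Σ(y_t−ȳ)² = 896.0422
r_3 = -147.8881 / 896.0422 = -0.165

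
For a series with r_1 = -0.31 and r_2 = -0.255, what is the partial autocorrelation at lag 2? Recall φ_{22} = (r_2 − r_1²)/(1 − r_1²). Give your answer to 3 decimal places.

φ_{22} = (r_2 − r_1²) / (1 − r_1²)
r_1² = (-0.31)² = 0.0961
Numerator = -0.255 − 0.0961 = -0.3511; denominator = 1 − 0.0961 = 0.9039
φ_{22} = -0.3511 / 0.9039 = -0.388

-0.388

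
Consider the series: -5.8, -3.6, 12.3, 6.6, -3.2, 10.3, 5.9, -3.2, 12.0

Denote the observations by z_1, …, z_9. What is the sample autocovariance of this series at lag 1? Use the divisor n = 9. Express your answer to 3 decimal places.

Mean z̄ = (-5.8 − 3.6 + 12.3 + 6.6 − 3.2 + 10.3 + 5.9 − 3.2 + 12.0)/9 = 3.4778
Σ_{t=1}^{8}(z_t−z̄)(z_{t+1}−z̄) = -92.1972
γ_1 = -92.1972 / 9 = -10.244

-10.244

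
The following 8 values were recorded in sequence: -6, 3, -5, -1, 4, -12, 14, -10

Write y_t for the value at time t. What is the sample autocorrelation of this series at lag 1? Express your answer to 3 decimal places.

-0.763

Mean ȳ = (-6 + 3 − 5 − 1 + 4 − 12 + 14 − 10)/8 = -1.6250
Deviations from mean: -4.3750, 4.6250, -3.3750, 0.6250, 5.6250, -10.3750, 15.6250, -8.3750
Σ(y_t−ȳ)(y_{t+1}−ȳ) = (-20.2344) + (-15.6094) + (-2.1094) + (3.5156) + (-58.3594) + (-162.1094) + (-130.8594) = -385.7656
Denominator Σ(y_t−ȳ)² = 505.8750
r_1 = -385.7656 / 505.8750 = -0.763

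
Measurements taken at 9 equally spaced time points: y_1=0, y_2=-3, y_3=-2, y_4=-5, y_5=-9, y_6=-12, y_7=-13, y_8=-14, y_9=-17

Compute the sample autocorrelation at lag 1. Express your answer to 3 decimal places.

0.658

Mean ȳ = (0 − 3 − 2 − 5 − 9 − 12 − 13 − 14 − 17)/9 = -8.3333
Numerator Σ_{t=1}^{8}(y_t−ȳ)(y_{t+1}−ȳ) = 192.2222
Denominator Σ(y_t−ȳ)² = 292.0000
r_1 = 192.2222 / 292.0000 = 0.658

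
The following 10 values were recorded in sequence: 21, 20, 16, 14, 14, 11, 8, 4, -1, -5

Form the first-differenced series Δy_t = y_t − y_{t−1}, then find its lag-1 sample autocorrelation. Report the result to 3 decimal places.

0.191

First differences Δy: -1, -4, -2, 0, -3, -3, -4, -5, -4
Mean of differences = -2.8889
Numerator Σ(Δy_t−Δȳ)(Δy_{t+1}−Δȳ) = 3.9877
Denominator Σ(Δy_t−Δȳ)² = 20.8889
r_1(Δy) = 3.9877 / 20.8889 = 0.191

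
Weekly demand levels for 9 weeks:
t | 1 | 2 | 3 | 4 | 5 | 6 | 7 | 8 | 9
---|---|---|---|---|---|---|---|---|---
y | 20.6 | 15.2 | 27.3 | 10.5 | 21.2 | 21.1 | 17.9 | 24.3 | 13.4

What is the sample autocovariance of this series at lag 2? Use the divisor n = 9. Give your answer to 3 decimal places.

6.743

Mean ȳ = (20.6 + 15.2 + 27.3 + 10.5 + 21.2 + 21.1 + 17.9 + 24.3 + 13.4)/9 = 19.0556
Σ_{t=1}^{7}(y_t−ȳ)(y_{t+2}−ȳ) = 60.6872
γ_2 = 60.6872 / 9 = 6.743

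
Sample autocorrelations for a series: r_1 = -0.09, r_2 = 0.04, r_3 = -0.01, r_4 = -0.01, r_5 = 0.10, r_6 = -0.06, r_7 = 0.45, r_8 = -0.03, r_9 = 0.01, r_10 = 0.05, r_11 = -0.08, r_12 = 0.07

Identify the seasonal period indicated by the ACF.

The largest autocorrelation is r_7 = 0.45; the remaining lags stay at or below 0.10.
The dominant spike at lag 7 indicates a seasonal period of 7.

7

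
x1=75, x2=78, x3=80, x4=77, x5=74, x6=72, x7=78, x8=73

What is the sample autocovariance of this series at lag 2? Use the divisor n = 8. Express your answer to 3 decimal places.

Mean x̄ = (75 + 78 + 80 + 77 + 74 + 72 + 78 + 73)/8 = 75.8750
Σ_{t=1}^{6}(x_t−x̄)(x_{t+2}−x̄) = -6.1563
γ_2 = -6.1563 / 8 = -0.770

-0.770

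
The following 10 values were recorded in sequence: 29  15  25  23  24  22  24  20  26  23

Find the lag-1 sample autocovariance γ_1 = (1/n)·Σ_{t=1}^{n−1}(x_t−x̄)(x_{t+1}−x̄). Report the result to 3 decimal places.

-7.751

Mean x̄ = (29 + 15 + 25 + 23 + 24 + 22 + 24 + 20 + 26 + 23)/10 = 23.1000
Σ_{t=1}^{9}(x_t−x̄)(x_{t+1}−x̄) = -77.5100
γ_1 = -77.5100 / 10 = -7.751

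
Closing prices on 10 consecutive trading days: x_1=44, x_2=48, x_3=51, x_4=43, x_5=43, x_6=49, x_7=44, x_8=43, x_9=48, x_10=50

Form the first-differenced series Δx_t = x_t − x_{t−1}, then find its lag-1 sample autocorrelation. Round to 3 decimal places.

-0.184

First differences Δx: 4, 3, -8, 0, 6, -5, -1, 5, 2
Mean of differences = 0.6667
Numerator Σ(Δx_t−Δx̄)(Δx_{t+1}−Δx̄) = -32.4444
Denominator Σ(Δx_t−Δx̄)² = 176.0000
r_1(Δx) = -32.4444 / 176.0000 = -0.184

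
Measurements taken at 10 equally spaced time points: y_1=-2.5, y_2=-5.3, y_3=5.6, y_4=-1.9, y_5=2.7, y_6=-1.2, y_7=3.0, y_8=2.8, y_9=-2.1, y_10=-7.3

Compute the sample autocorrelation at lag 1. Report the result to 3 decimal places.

Mean ȳ = (-2.5 − 5.3 + 5.6 − 1.9 + 2.7 − 1.2 + 3.0 + 2.8 − 2.1 − 7.3)/10 = -0.6200
Numerator Σ_{t=1}^{9}(y_t−ȳ)(y_{t+1}−ȳ) = -19.3424
Denominator Σ(y_t−ȳ)² = 148.7360
r_1 = -19.3424 / 148.7360 = -0.130

-0.130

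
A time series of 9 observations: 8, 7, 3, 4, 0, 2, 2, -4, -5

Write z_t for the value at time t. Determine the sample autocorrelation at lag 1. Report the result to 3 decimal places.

Mean z̄ = (8 + 7 + 3 + 4 + 0 + 2 + 2 − 4 − 5)/9 = 1.8889
Numerator Σ_{t=1}^{8}(z_t−z̄)(z_{t+1}−z̄) = 74.9877
Denominator Σ(z_t−z̄)² = 154.8889
r_1 = 74.9877 / 154.8889 = 0.484

0.484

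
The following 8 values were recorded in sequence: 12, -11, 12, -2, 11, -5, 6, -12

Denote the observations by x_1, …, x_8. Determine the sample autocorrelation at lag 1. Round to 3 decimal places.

-0.669

Mean x̄ = (12 − 11 + 12 − 2 + 11 − 5 + 6 − 12)/8 = 1.3750
Deviations from mean: 10.6250, -12.3750, 10.6250, -3.3750, 9.6250, -6.3750, 4.6250, -13.3750
Σ(x_t−x̄)(x_{t+1}−x̄) = (-131.4844) + (-131.4844) + (-35.8594) + (-32.4844) + (-61.3594) + (-29.4844) + (-61.8594) = -484.0156
Denominator Σ(x_t−x̄)² = 723.8750
r_1 = -484.0156 / 723.8750 = -0.669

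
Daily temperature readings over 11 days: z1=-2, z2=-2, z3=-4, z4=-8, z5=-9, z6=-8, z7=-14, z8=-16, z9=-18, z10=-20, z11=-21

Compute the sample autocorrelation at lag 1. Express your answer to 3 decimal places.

0.747

Mean z̄ = (-2 − 2 − 4 − 8 − 9 − 8 − 14 − 16 − 18 − 20 − 21)/11 = -11.0909
Numerator Σ_{t=1}^{10}(z_t−z̄)(z_{t+1}−z̄) = 370.9917
Denominator Σ(z_t−z̄)² = 496.9091
r_1 = 370.9917 / 496.9091 = 0.747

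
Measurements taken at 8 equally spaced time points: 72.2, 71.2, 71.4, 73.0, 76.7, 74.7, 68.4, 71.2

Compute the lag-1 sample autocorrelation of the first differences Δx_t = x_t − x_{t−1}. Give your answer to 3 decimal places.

First differences Δx: -1.0, 0.2, 1.6, 3.7, -2.0, -6.3, 2.8
Mean of differences = -0.1429
Numerator Σ(Δx_t−Δx̄)(Δx_{t+1}−Δx̄) = -6.8204
Denominator Σ(Δx_t−Δx̄)² = 68.6771
r_1(Δx) = -6.8204 / 68.6771 = -0.099

-0.099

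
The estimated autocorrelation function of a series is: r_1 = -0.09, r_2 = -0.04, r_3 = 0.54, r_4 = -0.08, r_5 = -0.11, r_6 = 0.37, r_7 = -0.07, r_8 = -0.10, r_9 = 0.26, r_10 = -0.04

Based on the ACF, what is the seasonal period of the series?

3

The largest autocorrelation is r_3 = 0.54, with weaker echoes at lags 6 (0.37) and 9 (0.26); the remaining lags stay at or below -0.04.
The dominant spike at lag 3 indicates a seasonal period of 3.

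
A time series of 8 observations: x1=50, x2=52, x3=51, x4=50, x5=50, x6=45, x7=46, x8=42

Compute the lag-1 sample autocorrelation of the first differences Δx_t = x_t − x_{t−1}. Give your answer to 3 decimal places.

-0.467

First differences Δx: 2, -1, -1, 0, -5, 1, -4
Mean of differences = -1.1429
Numerator Σ(Δx_t−Δx̄)(Δx_{t+1}−Δx̄) = -18.1633
Denominator Σ(Δx_t−Δx̄)² = 38.8571
r_1(Δx) = -18.1633 / 38.8571 = -0.467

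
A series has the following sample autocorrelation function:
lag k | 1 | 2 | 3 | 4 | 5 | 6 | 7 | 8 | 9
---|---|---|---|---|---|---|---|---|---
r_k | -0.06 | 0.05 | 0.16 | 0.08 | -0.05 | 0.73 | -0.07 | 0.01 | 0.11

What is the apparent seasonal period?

6

The largest autocorrelation is r_6 = 0.73; the remaining lags stay at or below 0.16.
The dominant spike at lag 6 indicates a seasonal period of 6.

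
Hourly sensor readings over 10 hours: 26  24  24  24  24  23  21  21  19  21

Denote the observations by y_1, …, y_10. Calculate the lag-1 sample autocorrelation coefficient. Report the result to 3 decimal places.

Mean ȳ = (26 + 24 + 24 + 24 + 24 + 23 + 21 + 21 + 19 + 21)/10 = 22.7000
Numerator Σ_{t=1}^{9}(y_t−ȳ)(y_{t+1}−ȳ) = 24.7100
Denominator Σ(y_t−ȳ)² = 40.1000
r_1 = 24.7100 / 40.1000 = 0.616

0.616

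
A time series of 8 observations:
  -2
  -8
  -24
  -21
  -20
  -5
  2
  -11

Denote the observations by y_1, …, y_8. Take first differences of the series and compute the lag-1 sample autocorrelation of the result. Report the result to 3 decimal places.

0.124

First differences Δy: -6, -16, 3, 1, 15, 7, -13
Mean of differences = -1.2857
Numerator Σ(Δy_t−Δȳ)(Δy_{t+1}−Δȳ) = 91.2041
Denominator Σ(Δy_t−Δȳ)² = 733.4286
r_1(Δy) = 91.2041 / 733.4286 = 0.124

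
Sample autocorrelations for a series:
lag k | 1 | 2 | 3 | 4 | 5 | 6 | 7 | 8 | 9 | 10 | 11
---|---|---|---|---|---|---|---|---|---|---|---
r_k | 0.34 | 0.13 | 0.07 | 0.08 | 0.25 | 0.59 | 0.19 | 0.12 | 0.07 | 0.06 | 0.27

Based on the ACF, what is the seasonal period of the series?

6

The largest autocorrelation is r_6 = 0.59; the remaining lags stay at or below 0.34. The elevated value at lag 1 (0.34), dropping to 0.13 at lag 2, reflects decaying short-term dependence rather than seasonality.
The dominant spike at lag 6 indicates a seasonal period of 6.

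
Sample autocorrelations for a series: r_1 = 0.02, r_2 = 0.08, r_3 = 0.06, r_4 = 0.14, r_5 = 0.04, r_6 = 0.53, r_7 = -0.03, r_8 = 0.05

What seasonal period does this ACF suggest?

The largest autocorrelation is r_6 = 0.53; the remaining lags stay at or below 0.14.
The dominant spike at lag 6 indicates a seasonal period of 6.

6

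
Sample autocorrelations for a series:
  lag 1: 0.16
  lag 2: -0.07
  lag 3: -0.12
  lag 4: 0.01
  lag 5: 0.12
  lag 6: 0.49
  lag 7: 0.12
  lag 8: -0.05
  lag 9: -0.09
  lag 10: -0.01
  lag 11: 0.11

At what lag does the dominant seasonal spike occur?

The largest autocorrelation is r_6 = 0.49; the remaining lags stay at or below 0.16.
The dominant spike at lag 6 indicates a seasonal period of 6.

6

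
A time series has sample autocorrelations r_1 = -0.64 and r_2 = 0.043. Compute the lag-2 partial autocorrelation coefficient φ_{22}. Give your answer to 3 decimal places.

-0.621

φ_{22} = (r_2 − r_1²) / (1 − r_1²)
r_1² = (-0.64)² = 0.4096
Numerator = 0.043 − 0.4096 = -0.3666; denominator = 1 − 0.4096 = 0.5904
φ_{22} = -0.3666 / 0.5904 = -0.621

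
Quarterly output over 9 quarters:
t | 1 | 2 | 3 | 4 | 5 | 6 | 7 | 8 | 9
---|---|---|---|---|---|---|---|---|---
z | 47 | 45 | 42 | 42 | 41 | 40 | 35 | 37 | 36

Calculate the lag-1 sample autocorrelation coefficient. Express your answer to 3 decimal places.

Mean z̄ = (47 + 45 + 42 + 42 + 41 + 40 + 35 + 37 + 36)/9 = 40.5556
Numerator Σ_{t=1}^{8}(z_t−z̄)(z_{t+1}−z̄) = 76.5802
Denominator Σ(z_t−z̄)² = 130.2222
r_1 = 76.5802 / 130.2222 = 0.588

0.588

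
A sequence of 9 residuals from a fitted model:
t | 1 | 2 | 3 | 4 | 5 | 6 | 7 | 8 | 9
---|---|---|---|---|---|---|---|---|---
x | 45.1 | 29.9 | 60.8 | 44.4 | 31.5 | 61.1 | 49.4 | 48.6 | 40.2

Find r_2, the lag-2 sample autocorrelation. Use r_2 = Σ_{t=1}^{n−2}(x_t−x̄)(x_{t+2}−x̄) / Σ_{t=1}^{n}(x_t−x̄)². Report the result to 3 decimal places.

-0.258

Mean x̄ = (45.1 + 29.9 + 60.8 + 44.4 + 31.5 + 61.1 + 49.4 + 48.6 + 40.2)/9 = 45.6667
Numerator Σ_{t=1}^{7}(x_t−x̄)(x_{t+2}−x̄) = -250.5689
Denominator Σ(x_t−x̄)² = 970.8400
r_2 = -250.5689 / 970.8400 = -0.258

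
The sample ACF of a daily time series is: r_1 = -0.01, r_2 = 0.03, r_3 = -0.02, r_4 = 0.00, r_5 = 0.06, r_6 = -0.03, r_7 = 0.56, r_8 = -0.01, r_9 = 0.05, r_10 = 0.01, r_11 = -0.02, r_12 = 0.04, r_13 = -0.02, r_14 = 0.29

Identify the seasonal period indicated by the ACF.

7

The largest autocorrelation is r_7 = 0.56, with a weaker echo at lag 14 (0.29); the remaining lags stay at or below 0.06.
The dominant spike at lag 7 indicates a seasonal period of 7.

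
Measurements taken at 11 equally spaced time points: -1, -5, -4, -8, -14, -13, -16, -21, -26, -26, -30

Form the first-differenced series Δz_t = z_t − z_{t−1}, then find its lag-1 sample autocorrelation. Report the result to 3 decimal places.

First differences Δz: -4, 1, -4, -6, 1, -3, -5, -5, 0, -4
Mean of differences = -2.9000
Numerator Σ(Δz_t−Δz̄)(Δz_{t+1}−Δz̄) = -22.3100
Denominator Σ(Δz_t−Δz̄)² = 60.9000
r_1(Δz) = -22.3100 / 60.9000 = -0.366

-0.366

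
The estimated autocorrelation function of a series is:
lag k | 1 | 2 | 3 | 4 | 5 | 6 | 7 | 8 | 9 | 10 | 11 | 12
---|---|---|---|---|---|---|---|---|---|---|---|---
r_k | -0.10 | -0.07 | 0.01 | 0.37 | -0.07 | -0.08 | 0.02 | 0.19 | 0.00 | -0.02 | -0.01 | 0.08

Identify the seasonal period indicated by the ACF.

4

The largest autocorrelation is r_4 = 0.37, with a weaker echo at lag 8 (0.19); the remaining lags stay at or below 0.08.
The dominant spike at lag 4 indicates a seasonal period of 4.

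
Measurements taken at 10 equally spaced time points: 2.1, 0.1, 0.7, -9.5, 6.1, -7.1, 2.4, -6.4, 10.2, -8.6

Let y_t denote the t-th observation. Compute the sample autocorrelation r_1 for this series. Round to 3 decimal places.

-0.749

Mean ȳ = (2.1 + 0.1 + 0.7 − 9.5 + 6.1 − 7.1 + 2.4 − 6.4 + 10.2 − 8.6)/10 = -1.0000
Numerator Σ_{t=1}^{9}(y_t−ȳ)(y_{t+1}−ȳ) = -297.5300
Denominator Σ(y_t−ȳ)² = 397.5000
r_1 = -297.5300 / 397.5000 = -0.749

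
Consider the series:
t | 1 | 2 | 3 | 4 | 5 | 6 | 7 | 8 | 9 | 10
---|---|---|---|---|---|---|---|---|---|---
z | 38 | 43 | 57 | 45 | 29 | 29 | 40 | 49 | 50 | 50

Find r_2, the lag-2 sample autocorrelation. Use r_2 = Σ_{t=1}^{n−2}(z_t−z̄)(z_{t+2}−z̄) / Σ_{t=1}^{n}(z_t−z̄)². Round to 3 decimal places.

Mean z̄ = (38 + 43 + 57 + 45 + 29 + 29 + 40 + 49 + 50 + 50)/10 = 43.0000
Numerator Σ_{t=1}^{8}(z_t−z̄)(z_{t+2}−z̄) = -315.0000
Denominator Σ(z_t−z̄)² = 760.0000
r_2 = -315.0000 / 760.0000 = -0.414

-0.414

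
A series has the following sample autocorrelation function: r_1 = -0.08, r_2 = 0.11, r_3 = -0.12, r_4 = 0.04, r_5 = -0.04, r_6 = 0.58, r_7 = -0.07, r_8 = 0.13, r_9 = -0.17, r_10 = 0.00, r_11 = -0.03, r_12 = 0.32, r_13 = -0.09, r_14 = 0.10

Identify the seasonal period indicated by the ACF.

6

The largest autocorrelation is r_6 = 0.58, with a weaker echo at lag 12 (0.32); the remaining lags stay at or below 0.13.
The dominant spike at lag 6 indicates a seasonal period of 6.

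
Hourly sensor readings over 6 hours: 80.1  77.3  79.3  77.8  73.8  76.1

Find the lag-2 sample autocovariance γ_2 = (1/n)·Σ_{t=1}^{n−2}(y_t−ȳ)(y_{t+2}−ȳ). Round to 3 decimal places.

Mean ȳ = (80.1 + 77.3 + 79.3 + 77.8 + 73.8 + 76.1)/6 = 77.4000
Σ_{t=1}^{4}(y_t−ȳ)(y_{t+2}−ȳ) = -2.2700
γ_2 = -2.2700 / 6 = -0.378

-0.378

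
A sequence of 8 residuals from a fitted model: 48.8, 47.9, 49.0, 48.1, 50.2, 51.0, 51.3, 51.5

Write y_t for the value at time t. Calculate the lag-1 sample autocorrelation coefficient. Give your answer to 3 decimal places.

Mean ȳ = (48.8 + 47.9 + 49.0 + 48.1 + 50.2 + 51.0 + 51.3 + 51.5)/8 = 49.7250
Σ(y_t−ȳ)(y_{t+1}−ȳ) = (1.6881) + (1.3231) + (1.1781) + (-0.7719) + (0.6056) + (2.0081) + (2.7956) = 8.8269
Denominator Σ(y_t−ȳ)² = 14.8350
r_1 = 8.8269 / 14.8350 = 0.595

0.595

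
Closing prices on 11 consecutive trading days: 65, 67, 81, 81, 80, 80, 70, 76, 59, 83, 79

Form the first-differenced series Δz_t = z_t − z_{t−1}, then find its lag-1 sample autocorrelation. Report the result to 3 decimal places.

-0.553

First differences Δz: 2, 14, 0, -1, 0, -10, 6, -17, 24, -4
Mean of differences = 1.4000
Numerator Σ(Δz_t−Δz̄)(Δz_{t+1}−Δz̄) = -662.3600
Denominator Σ(Δz_t−Δz̄)² = 1198.4000
r_1(Δz) = -662.3600 / 1198.4000 = -0.553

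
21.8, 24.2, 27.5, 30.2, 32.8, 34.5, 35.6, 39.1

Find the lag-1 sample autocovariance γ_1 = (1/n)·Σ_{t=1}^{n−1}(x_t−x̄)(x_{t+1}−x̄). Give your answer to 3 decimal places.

Mean x̄ = (21.8 + 24.2 + 27.5 + 30.2 + 32.8 + 34.5 + 35.6 + 39.1)/8 = 30.7125
Σ_{t=1}^{7}(x_t−x̄)(x_{t+1}−x̄) = 146.9523
γ_1 = 146.9523 / 8 = 18.369

18.369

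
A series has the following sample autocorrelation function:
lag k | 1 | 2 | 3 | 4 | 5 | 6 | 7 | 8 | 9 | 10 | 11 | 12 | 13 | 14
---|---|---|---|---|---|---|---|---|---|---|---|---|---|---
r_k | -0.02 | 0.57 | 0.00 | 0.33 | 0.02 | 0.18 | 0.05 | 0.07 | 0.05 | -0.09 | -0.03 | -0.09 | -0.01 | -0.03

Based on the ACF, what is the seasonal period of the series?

The largest autocorrelation is r_2 = 0.57, with weaker echoes at lags 4 (0.33) and 6 (0.18); the remaining lags stay at or below 0.07.
The dominant spike at lag 2 indicates a seasonal period of 2.

2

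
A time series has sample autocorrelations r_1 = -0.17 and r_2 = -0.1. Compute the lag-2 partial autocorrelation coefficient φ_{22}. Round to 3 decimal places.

φ_{22} = (r_2 − r_1²) / (1 − r_1²)
r_1² = (-0.17)² = 0.0289
Numerator = -0.1 − 0.0289 = -0.1289; denominator = 1 − 0.0289 = 0.9711
φ_{22} = -0.1289 / 0.9711 = -0.133

-0.133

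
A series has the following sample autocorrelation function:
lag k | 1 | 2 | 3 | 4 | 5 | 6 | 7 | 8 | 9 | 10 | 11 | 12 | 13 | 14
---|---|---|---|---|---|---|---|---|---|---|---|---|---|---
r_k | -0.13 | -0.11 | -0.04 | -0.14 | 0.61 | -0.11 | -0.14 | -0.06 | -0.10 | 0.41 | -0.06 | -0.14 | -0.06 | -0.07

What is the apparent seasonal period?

5

The largest autocorrelation is r_5 = 0.61, with a weaker echo at lag 10 (0.41); the remaining lags stay at or below -0.04.
The dominant spike at lag 5 indicates a seasonal period of 5.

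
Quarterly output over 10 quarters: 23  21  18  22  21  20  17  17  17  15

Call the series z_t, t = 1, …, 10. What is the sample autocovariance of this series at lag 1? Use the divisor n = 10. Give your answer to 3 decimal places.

2.489

Mean z̄ = (23 + 21 + 18 + 22 + 21 + 20 + 17 + 17 + 17 + 15)/10 = 19.1000
Σ_{t=1}^{9}(z_t−z̄)(z_{t+1}−z̄) = 24.8900
γ_1 = 24.8900 / 10 = 2.489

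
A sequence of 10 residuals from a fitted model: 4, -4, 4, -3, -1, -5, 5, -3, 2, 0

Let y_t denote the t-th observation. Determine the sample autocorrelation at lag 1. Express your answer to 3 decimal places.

-0.682

Mean ȳ = (4 − 4 + 4 − 3 − 1 − 5 + 5 − 3 + 2 + 0)/10 = -0.1000
Numerator Σ_{t=1}^{9}(y_t−ȳ)(y_{t+1}−ȳ) = -82.5100
Denominator Σ(y_t−ȳ)² = 120.9000
r_1 = -82.5100 / 120.9000 = -0.682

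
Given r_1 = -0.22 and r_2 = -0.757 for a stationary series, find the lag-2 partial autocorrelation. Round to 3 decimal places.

φ_{22} = (r_2 − r_1²) / (1 − r_1²)
r_1² = (-0.22)² = 0.0484
Numerator = -0.757 − 0.0484 = -0.8054; denominator = 1 − 0.0484 = 0.9516
φ_{22} = -0.8054 / 0.9516 = -0.846

-0.846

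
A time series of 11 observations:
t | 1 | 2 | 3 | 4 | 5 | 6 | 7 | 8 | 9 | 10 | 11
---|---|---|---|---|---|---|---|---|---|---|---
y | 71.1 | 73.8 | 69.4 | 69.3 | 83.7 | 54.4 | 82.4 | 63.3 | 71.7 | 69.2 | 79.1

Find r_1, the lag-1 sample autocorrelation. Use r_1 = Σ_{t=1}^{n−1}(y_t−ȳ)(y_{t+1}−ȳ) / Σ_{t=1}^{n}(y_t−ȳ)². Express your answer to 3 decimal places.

Mean ȳ = (71.1 + 73.8 + 69.4 + 69.3 + 83.7 + 54.4 + 82.4 + 63.3 + 71.7 + 69.2 + 79.1)/11 = 71.5818
Numerator Σ_{t=1}^{10}(y_t−ȳ)(y_{t+1}−ȳ) = -531.4312
Denominator Σ(y_t−ȳ)² = 705.0164
r_1 = -531.4312 / 705.0164 = -0.754

-0.754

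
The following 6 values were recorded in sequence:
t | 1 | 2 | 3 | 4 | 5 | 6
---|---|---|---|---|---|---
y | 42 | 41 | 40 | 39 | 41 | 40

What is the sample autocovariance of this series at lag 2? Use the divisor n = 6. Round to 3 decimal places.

-0.167

Mean ȳ = (42 + 41 + 40 + 39 + 41 + 40)/6 = 40.5000
Deviations: 1.5000, 0.5000, -0.5000, -1.5000, 0.5000, -0.5000
Σ_{t=1}^{4}(y_t−ȳ)(y_{t+2}−ȳ) = -1.0000
γ_2 = -1.0000 / 6 = -0.167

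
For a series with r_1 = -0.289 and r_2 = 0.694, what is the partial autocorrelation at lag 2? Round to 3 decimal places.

φ_{22} = (r_2 − r_1²) / (1 − r_1²)
r_1² = (-0.289)² = 0.083521
Numerator = 0.694 − 0.0835 = 0.6105; denominator = 1 − 0.0835 = 0.9165
φ_{22} = 0.6105 / 0.9165 = 0.666

0.666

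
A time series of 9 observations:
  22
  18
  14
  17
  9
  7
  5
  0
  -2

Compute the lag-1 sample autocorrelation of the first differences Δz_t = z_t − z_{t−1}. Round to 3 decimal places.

-0.614

First differences Δz: -4, -4, 3, -8, -2, -2, -5, -2
Mean of differences = -3.0000
Numerator Σ(Δz_t−Δz̄)(Δz_{t+1}−Δz̄) = -43.0000
Denominator Σ(Δz_t−Δz̄)² = 70.0000
r_1(Δz) = -43.0000 / 70.0000 = -0.614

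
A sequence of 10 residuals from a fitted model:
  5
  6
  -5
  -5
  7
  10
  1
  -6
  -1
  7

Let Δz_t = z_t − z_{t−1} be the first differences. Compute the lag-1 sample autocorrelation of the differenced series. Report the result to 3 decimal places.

First differences Δz: 1, -11, 0, 12, 3, -9, -7, 5, 8
Mean of differences = 0.2222
Numerator Σ(Δz_t−Δz̄)(Δz_{t+1}−Δz̄) = 67.5062
Denominator Σ(Δz_t−Δz̄)² = 493.5556
r_1(Δz) = 67.5062 / 493.5556 = 0.137

0.137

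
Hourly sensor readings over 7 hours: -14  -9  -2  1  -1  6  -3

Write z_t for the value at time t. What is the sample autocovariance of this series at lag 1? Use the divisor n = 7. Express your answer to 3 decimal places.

Mean z̄ = (-14 − 9 − 2 + 1 − 1 + 6 − 3)/7 = -3.1429
Σ_{t=1}^{6}(z_t−z̄)(z_{t+1}−z̄) = 91.4082
γ_1 = 91.4082 / 7 = 13.058

13.058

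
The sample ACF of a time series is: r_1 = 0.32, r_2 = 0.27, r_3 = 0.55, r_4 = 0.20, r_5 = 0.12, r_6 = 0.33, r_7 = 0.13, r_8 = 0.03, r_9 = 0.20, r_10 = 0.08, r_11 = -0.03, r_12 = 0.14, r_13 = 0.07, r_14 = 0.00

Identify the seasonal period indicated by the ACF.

3

The largest autocorrelation is r_3 = 0.55, with a weaker echo at lag 6 (0.33); the remaining lags stay at or below 0.32. The elevated value at lag 1 (0.32), dropping to 0.27 at lag 2, reflects decaying short-term dependence rather than seasonality.
The dominant spike at lag 3 indicates a seasonal period of 3.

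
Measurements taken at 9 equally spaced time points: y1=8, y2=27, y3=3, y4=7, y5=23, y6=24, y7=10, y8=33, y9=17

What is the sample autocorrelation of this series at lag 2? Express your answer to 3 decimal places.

Mean ȳ = (8 + 27 + 3 + 7 + 23 + 24 + 10 + 33 + 17)/9 = 16.8889
Σ(y_t−ȳ)(y_{t+2}−ȳ) = (123.4568) + (-99.9877) + (-84.8765) + (-70.3210) + (-42.0988) + (114.5679) + (-0.7654) = -60.0247
Denominator Σ(y_t−ȳ)² = 866.8889
r_2 = -60.0247 / 866.8889 = -0.069

-0.069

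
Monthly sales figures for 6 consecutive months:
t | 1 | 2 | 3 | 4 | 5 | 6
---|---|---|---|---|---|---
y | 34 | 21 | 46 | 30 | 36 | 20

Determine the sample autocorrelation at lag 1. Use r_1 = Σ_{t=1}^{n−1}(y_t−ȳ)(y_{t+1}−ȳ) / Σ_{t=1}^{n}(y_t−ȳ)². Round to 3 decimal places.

Mean ȳ = (34 + 21 + 46 + 30 + 36 + 20)/6 = 31.1667
Deviations from mean: 2.8333, -10.1667, 14.8333, -1.1667, 4.8333, -11.1667
Σ(y_t−ȳ)(y_{t+1}−ȳ) = (-28.8056) + (-150.8056) + (-17.3056) + (-5.6389) + (-53.9722) = -256.5278
Denominator Σ(y_t−ȳ)² = 480.8333
r_1 = -256.5278 / 480.8333 = -0.534

-0.534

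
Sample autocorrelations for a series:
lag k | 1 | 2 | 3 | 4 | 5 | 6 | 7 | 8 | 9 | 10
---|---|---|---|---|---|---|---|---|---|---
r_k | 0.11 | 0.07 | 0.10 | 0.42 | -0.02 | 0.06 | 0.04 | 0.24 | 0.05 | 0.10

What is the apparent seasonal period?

The largest autocorrelation is r_4 = 0.42, with a weaker echo at lag 8 (0.24); the remaining lags stay at or below 0.11.
The dominant spike at lag 4 indicates a seasonal period of 4.

4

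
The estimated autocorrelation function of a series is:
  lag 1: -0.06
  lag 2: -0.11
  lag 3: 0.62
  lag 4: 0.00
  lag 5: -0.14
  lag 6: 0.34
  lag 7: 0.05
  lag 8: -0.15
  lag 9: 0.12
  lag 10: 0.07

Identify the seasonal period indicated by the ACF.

3

The largest autocorrelation is r_3 = 0.62, with a weaker echo at lag 6 (0.34); the remaining lags stay at or below 0.12.
The dominant spike at lag 3 indicates a seasonal period of 3.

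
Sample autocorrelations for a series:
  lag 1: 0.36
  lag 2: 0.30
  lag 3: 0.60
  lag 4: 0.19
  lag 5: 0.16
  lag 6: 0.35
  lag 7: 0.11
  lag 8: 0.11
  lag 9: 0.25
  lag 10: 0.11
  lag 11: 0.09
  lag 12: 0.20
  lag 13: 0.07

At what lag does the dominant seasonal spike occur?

The largest autocorrelation is r_3 = 0.60; the remaining lags stay at or below 0.36. The elevated value at lag 1 (0.36), dropping to 0.30 at lag 2, reflects decaying short-term dependence rather than seasonality.
The dominant spike at lag 3 indicates a seasonal period of 3.

3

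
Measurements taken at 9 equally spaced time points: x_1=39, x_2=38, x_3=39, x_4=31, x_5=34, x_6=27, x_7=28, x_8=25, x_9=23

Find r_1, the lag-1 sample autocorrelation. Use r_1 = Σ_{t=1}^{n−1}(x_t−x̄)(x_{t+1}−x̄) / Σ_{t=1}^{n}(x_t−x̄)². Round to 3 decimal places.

0.567

Mean x̄ = (39 + 38 + 39 + 31 + 34 + 27 + 28 + 25 + 23)/9 = 31.5556
Numerator Σ_{t=1}^{8}(x_t−x̄)(x_{t+1}−x̄) = 174.9136
Denominator Σ(x_t−x̄)² = 308.2222
r_1 = 174.9136 / 308.2222 = 0.567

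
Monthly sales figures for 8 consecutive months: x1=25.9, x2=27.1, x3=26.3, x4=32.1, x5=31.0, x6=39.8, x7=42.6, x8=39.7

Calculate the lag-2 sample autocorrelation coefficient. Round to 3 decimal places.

Mean x̄ = (25.9 + 27.1 + 26.3 + 32.1 + 31.0 + 39.8 + 42.6 + 39.7)/8 = 33.0625
Deviations from mean: -7.1625, -5.9625, -6.7625, -0.9625, -2.0625, 6.7375, 9.5375, 6.6375
Σ(x_t−x̄)(x_{t+2}−x̄) = (48.4364) + (5.7389) + (13.9477) + (-6.4848) + (-19.6711) + (44.7202) = 86.6872
Denominator Σ(x_t−x̄)² = 318.1788
r_2 = 86.6872 / 318.1788 = 0.272

0.272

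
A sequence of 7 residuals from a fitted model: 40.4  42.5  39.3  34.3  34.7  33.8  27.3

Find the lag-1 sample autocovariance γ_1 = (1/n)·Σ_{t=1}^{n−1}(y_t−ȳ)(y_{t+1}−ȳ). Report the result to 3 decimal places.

9.779

Mean ȳ = (40.4 + 42.5 + 39.3 + 34.3 + 34.7 + 33.8 + 27.3)/7 = 36.0429
Deviations: 4.3571, 6.4571, 3.2571, -1.7429, -1.3429, -2.2429, -8.7429
Σ_{t=1}^{6}(y_t−ȳ)(y_{t+1}−ȳ) = 68.4510
γ_1 = 68.4510 / 7 = 9.779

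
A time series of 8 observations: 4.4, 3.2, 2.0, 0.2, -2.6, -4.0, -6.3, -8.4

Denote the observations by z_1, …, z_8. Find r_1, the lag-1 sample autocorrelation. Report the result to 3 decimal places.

0.640

Mean z̄ = (4.4 + 3.2 + 2.0 + 0.2 − 2.6 − 4.0 − 6.3 − 8.4)/8 = -1.4375
Deviations from mean: 5.8375, 4.6375, 3.4375, 1.6375, -1.1625, -2.5625, -4.8625, -6.9625
Σ(z_t−z̄)(z_{t+1}−z̄) = (27.0714) + (15.9414) + (5.6289) + (-1.9036) + (2.9789) + (12.4602) + (33.8552) = 96.0323
Denominator Σ(z_t−z̄)² = 150.1188
r_1 = 96.0323 / 150.1188 = 0.640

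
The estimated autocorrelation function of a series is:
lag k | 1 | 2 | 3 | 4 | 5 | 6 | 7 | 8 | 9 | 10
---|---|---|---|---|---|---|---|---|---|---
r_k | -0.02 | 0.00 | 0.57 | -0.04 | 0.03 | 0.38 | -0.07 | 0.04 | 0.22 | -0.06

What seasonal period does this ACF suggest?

The largest autocorrelation is r_3 = 0.57, with weaker echoes at lags 6 (0.38) and 9 (0.22); the remaining lags stay at or below 0.04.
The dominant spike at lag 3 indicates a seasonal period of 3.

3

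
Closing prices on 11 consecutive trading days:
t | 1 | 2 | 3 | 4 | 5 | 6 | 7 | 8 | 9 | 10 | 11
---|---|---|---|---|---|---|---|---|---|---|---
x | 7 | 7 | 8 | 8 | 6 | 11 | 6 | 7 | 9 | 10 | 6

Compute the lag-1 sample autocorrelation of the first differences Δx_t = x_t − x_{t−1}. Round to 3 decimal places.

-0.516

First differences Δx: 0, 1, 0, -2, 5, -5, 1, 2, 1, -4
Mean of differences = -0.1000
Numerator Σ(Δx_t−Δx̄)(Δx_{t+1}−Δx̄) = -39.7100
Denominator Σ(Δx_t−Δx̄)² = 76.9000
r_1(Δx) = -39.7100 / 76.9000 = -0.516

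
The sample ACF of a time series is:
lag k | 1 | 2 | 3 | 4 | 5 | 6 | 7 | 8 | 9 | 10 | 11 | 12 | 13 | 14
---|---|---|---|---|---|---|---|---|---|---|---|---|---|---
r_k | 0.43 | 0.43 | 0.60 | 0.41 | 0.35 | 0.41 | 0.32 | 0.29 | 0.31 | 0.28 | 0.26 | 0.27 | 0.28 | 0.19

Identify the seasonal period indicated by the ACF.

The largest autocorrelation is r_3 = 0.60; the remaining lags stay at or below 0.43.
The dominant spike at lag 3 indicates a seasonal period of 3.

3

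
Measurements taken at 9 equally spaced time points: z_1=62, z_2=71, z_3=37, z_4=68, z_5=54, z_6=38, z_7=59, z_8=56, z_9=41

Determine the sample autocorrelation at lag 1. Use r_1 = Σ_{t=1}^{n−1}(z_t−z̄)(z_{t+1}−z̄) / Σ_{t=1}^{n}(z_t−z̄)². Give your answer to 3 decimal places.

Mean z̄ = (62 + 71 + 37 + 68 + 54 + 38 + 59 + 56 + 41)/9 = 54.0000
Numerator Σ_{t=1}^{8}(z_t−z̄)(z_{t+1}−z̄) = -487.0000
Denominator Σ(z_t−z̄)² = 1292.0000
r_1 = -487.0000 / 1292.0000 = -0.377

-0.377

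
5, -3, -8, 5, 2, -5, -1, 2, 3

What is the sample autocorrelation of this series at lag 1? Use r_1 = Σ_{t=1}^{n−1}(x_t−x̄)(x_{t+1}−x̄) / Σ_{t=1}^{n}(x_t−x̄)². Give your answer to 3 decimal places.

Mean x̄ = (5 − 3 − 8 + 5 + 2 − 5 − 1 + 2 + 3)/9 = 0.0000
Numerator Σ_{t=1}^{8}(x_t−x̄)(x_{t+1}−x̄) = -22.0000
Denominator Σ(x_t−x̄)² = 166.0000
r_1 = -22.0000 / 166.0000 = -0.133

-0.133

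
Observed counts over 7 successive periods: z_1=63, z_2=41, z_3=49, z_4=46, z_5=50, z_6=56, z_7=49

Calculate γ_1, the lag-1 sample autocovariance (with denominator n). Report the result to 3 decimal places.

Mean z̄ = (63 + 41 + 49 + 46 + 50 + 56 + 49)/7 = 50.5714
Deviations: 12.4286, -9.5714, -1.5714, -4.5714, -0.5714, 5.4286, -1.5714
Σ_{t=1}^{6}(z_t−z̄)(z_{t+1}−z̄) = -105.7551
γ_1 = -105.7551 / 7 = -15.108

-15.108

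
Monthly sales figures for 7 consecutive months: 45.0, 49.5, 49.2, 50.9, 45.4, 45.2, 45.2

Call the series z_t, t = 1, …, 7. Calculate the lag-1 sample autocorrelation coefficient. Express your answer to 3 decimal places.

Mean z̄ = (45.0 + 49.5 + 49.2 + 50.9 + 45.4 + 45.2 + 45.2)/7 = 47.2000
Deviations from mean: -2.2000, 2.3000, 2.0000, 3.7000, -1.8000, -2.0000, -2.0000
Σ(z_t−z̄)(z_{t+1}−z̄) = (-5.0600) + (4.6000) + (7.4000) + (-6.6600) + (3.6000) + (4.0000) = 7.8800
Denominator Σ(z_t−z̄)² = 39.0600
r_1 = 7.8800 / 39.0600 = 0.202

0.202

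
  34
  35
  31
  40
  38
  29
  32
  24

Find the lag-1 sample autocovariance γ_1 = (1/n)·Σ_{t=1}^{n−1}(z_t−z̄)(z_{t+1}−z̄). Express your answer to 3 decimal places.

Mean z̄ = (34 + 35 + 31 + 40 + 38 + 29 + 32 + 24)/8 = 32.8750
Deviations: 1.1250, 2.1250, -1.8750, 7.1250, 5.1250, -3.8750, -0.8750, -8.8750
Σ_{t=1}^{7}(z_t−z̄)(z_{t+1}−z̄) = 12.8594
γ_1 = 12.8594 / 8 = 1.607

1.607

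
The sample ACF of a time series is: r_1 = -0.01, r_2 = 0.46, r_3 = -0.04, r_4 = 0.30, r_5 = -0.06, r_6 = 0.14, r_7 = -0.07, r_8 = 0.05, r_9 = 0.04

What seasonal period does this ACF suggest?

The largest autocorrelation is r_2 = 0.46, with a weaker echo at lag 4 (0.30); the remaining lags stay at or below 0.14.
The dominant spike at lag 2 indicates a seasonal period of 2.

2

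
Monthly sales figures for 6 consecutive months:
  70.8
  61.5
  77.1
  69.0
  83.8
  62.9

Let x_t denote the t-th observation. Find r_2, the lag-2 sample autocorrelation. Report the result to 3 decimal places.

0.312

Mean x̄ = (70.8 + 61.5 + 77.1 + 69.0 + 83.8 + 62.9)/6 = 70.8500
Numerator Σ_{t=1}^{4}(x_t−x̄)(x_{t+2}−x̄) = 112.6300
Denominator Σ(x_t−x̄)² = 360.8150
r_2 = 112.6300 / 360.8150 = 0.312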